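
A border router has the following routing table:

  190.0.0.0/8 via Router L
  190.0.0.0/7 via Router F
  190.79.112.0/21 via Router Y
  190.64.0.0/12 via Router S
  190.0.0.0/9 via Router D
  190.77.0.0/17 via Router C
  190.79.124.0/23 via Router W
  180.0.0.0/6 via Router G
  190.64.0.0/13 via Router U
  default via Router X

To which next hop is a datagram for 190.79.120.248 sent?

Router S

Routes whose prefix contains 190.79.120.248:
  0.0.0.0/0 (default, matches everything) -> Router X
  190.0.0.0/7 (190.0.0.0 - 191.255.255.255) -> Router F
  190.0.0.0/8 (190.0.0.0 - 190.255.255.255) -> Router L
  190.0.0.0/9 (190.0.0.0 - 190.127.255.255) -> Router D
  190.64.0.0/12 (190.64.0.0 - 190.79.255.255) -> Router S
More-specific entries that do NOT match:
  190.79.124.0/23 (190.79.124.0 - 190.79.125.255) does not contain 190.79.120.248
  190.79.112.0/21 (190.79.112.0 - 190.79.119.255) does not contain 190.79.120.248
  190.77.0.0/17 (190.77.0.0 - 190.77.127.255) does not contain 190.79.120.248
  190.64.0.0/13 (190.64.0.0 - 190.71.255.255) does not contain 190.79.120.248
Longest matching prefix is /12 -> next hop Router S.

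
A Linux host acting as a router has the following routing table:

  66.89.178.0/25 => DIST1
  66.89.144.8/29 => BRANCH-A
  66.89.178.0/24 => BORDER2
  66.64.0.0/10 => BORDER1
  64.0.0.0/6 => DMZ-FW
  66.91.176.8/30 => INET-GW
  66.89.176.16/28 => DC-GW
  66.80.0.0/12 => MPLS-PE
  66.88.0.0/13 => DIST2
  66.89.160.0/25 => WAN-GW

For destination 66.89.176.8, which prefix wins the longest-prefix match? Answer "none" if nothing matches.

Entries matching 66.89.176.8:
  64.0.0.0/6 (64.0.0.0 - 67.255.255.255)
  66.64.0.0/10 (66.64.0.0 - 66.127.255.255)
  66.80.0.0/12 (66.80.0.0 - 66.95.255.255)
  66.88.0.0/13 (66.88.0.0 - 66.95.255.255)
Most specific is 66.88.0.0/13.

66.88.0.0/13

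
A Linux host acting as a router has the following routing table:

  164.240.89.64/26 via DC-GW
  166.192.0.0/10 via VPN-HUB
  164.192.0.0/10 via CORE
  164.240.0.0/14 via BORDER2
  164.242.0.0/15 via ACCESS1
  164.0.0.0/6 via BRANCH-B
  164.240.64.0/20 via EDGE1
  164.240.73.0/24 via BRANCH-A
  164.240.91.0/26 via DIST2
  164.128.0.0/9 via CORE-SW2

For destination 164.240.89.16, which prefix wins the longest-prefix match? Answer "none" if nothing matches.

164.240.0.0/14

Entries matching 164.240.89.16:
  164.0.0.0/6 (164.0.0.0 - 167.255.255.255)
  164.128.0.0/9 (164.128.0.0 - 164.255.255.255)
  164.192.0.0/10 (164.192.0.0 - 164.255.255.255)
  164.240.0.0/14 (164.240.0.0 - 164.243.255.255)
Most specific is 164.240.0.0/14.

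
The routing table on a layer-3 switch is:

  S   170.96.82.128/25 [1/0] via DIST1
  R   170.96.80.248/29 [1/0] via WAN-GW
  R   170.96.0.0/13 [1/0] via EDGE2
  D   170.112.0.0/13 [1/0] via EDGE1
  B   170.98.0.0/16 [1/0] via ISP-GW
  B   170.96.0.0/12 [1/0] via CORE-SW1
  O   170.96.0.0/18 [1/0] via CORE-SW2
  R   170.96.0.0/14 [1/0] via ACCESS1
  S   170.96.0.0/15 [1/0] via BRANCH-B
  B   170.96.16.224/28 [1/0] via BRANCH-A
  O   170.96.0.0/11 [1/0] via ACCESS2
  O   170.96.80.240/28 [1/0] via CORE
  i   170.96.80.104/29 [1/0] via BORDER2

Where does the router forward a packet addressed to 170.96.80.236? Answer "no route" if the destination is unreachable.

Routes whose prefix contains 170.96.80.236:
  170.96.0.0/11 (170.96.0.0 - 170.127.255.255) -> ACCESS2
  170.96.0.0/12 (170.96.0.0 - 170.111.255.255) -> CORE-SW1
  170.96.0.0/13 (170.96.0.0 - 170.103.255.255) -> EDGE2
  170.96.0.0/14 (170.96.0.0 - 170.99.255.255) -> ACCESS1
  170.96.0.0/15 (170.96.0.0 - 170.97.255.255) -> BRANCH-B
More-specific entries that do NOT match:
  170.96.80.248/29 (170.96.80.248 - 170.96.80.255) does not contain 170.96.80.236
  170.96.80.104/29 (170.96.80.104 - 170.96.80.111) does not contain 170.96.80.236
  170.96.16.224/28 (170.96.16.224 - 170.96.16.239) does not contain 170.96.80.236
  170.96.80.240/28 (170.96.80.240 - 170.96.80.255) does not contain 170.96.80.236
  170.96.82.128/25 (170.96.82.128 - 170.96.82.255) does not contain 170.96.80.236
  170.96.0.0/18 (170.96.0.0 - 170.96.63.255) does not contain 170.96.80.236
  170.98.0.0/16 (170.98.0.0 - 170.98.255.255) does not contain 170.96.80.236
Longest matching prefix is /15 -> next hop BRANCH-B.

BRANCH-B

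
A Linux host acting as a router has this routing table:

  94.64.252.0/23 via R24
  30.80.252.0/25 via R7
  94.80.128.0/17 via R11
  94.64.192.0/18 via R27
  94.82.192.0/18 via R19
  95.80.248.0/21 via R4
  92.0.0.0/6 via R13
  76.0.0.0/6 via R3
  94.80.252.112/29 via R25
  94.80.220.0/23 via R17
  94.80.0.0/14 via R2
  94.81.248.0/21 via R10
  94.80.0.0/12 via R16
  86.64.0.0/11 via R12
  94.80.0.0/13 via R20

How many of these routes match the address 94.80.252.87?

Prefixes containing 94.80.252.87:
  92.0.0.0/6 (92.0.0.0 - 95.255.255.255)
  94.80.0.0/12 (94.80.0.0 - 94.95.255.255)
  94.80.0.0/13 (94.80.0.0 - 94.87.255.255)
  94.80.0.0/14 (94.80.0.0 - 94.83.255.255)
  94.80.128.0/17 (94.80.128.0 - 94.80.255.255)
Total matching entries: 5.

5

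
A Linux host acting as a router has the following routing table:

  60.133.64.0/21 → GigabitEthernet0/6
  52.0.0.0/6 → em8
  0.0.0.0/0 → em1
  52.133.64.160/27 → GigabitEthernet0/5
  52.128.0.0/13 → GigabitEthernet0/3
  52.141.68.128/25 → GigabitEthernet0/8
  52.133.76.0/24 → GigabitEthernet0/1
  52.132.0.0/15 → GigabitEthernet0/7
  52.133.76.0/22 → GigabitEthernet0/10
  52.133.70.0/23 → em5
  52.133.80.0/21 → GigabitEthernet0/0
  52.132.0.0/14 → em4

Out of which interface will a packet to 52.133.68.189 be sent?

GigabitEthernet0/7

Routes whose prefix contains 52.133.68.189:
  0.0.0.0/0 (default, matches everything) -> em1
  52.0.0.0/6 (52.0.0.0 - 55.255.255.255) -> em8
  52.128.0.0/13 (52.128.0.0 - 52.135.255.255) -> GigabitEthernet0/3
  52.132.0.0/14 (52.132.0.0 - 52.135.255.255) -> em4
  52.132.0.0/15 (52.132.0.0 - 52.133.255.255) -> GigabitEthernet0/7
More-specific entries that do NOT match:
  52.133.64.160/27 (52.133.64.160 - 52.133.64.191) does not contain 52.133.68.189
  52.141.68.128/25 (52.141.68.128 - 52.141.68.255) does not contain 52.133.68.189
  52.133.76.0/24 (52.133.76.0 - 52.133.76.255) does not contain 52.133.68.189
  52.133.70.0/23 (52.133.70.0 - 52.133.71.255) does not contain 52.133.68.189
  52.133.76.0/22 (52.133.76.0 - 52.133.79.255) does not contain 52.133.68.189
  60.133.64.0/21 (60.133.64.0 - 60.133.71.255) does not contain 52.133.68.189
  52.133.80.0/21 (52.133.80.0 - 52.133.87.255) does not contain 52.133.68.189
Longest matching prefix is /15 -> interface GigabitEthernet0/7.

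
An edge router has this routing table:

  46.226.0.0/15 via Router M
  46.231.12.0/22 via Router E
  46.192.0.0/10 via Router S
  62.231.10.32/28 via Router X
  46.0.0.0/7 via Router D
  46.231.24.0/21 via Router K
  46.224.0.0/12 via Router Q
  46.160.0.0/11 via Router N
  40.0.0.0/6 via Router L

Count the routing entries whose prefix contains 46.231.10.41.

Prefixes containing 46.231.10.41:
  46.0.0.0/7 (46.0.0.0 - 47.255.255.255)
  46.192.0.0/10 (46.192.0.0 - 46.255.255.255)
  46.224.0.0/12 (46.224.0.0 - 46.239.255.255)
Total matching entries: 3.

3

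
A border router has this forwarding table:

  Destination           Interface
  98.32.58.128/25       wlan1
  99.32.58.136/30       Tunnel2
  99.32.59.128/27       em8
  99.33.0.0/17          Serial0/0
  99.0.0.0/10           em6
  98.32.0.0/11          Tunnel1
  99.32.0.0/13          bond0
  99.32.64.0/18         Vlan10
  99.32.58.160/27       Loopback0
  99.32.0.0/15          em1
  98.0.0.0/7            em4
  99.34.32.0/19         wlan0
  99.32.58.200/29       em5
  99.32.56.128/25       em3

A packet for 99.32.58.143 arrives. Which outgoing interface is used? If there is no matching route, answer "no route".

em1

Routes whose prefix contains 99.32.58.143:
  98.0.0.0/7 (98.0.0.0 - 99.255.255.255) -> em4
  99.0.0.0/10 (99.0.0.0 - 99.63.255.255) -> em6
  99.32.0.0/13 (99.32.0.0 - 99.39.255.255) -> bond0
  99.32.0.0/15 (99.32.0.0 - 99.33.255.255) -> em1
More-specific entries that do NOT match:
  99.32.58.136/30 (99.32.58.136 - 99.32.58.139) does not contain 99.32.58.143
  99.32.58.200/29 (99.32.58.200 - 99.32.58.207) does not contain 99.32.58.143
  99.32.59.128/27 (99.32.59.128 - 99.32.59.159) does not contain 99.32.58.143
  99.32.58.160/27 (99.32.58.160 - 99.32.58.191) does not contain 99.32.58.143
  98.32.58.128/25 (98.32.58.128 - 98.32.58.255) does not contain 99.32.58.143
  99.32.56.128/25 (99.32.56.128 - 99.32.56.255) does not contain 99.32.58.143
  99.34.32.0/19 (99.34.32.0 - 99.34.63.255) does not contain 99.32.58.143
  99.32.64.0/18 (99.32.64.0 - 99.32.127.255) does not contain 99.32.58.143
  99.33.0.0/17 (99.33.0.0 - 99.33.127.255) does not contain 99.32.58.143
Longest matching prefix is /15 -> interface em1.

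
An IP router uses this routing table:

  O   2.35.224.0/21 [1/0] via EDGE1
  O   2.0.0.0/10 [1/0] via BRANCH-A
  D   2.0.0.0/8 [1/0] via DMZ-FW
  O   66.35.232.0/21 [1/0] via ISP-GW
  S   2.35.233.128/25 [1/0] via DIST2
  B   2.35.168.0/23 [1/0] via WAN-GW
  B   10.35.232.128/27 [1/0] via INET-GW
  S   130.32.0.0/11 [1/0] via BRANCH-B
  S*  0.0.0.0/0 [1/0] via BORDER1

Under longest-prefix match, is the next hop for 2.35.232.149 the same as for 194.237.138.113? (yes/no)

no

2.35.232.149: longest match 2.0.0.0/10 -> BRANCH-A
194.237.138.113: longest match 0.0.0.0/0 -> BORDER1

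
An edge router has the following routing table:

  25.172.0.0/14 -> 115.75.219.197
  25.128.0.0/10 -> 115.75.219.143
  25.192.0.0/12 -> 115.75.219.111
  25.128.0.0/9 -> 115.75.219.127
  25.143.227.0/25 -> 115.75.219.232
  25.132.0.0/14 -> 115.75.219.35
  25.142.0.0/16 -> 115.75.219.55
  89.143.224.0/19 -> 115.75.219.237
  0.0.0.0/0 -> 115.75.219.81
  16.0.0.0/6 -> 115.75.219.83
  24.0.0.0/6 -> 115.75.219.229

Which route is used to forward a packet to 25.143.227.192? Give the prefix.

25.128.0.0/10

Entries matching 25.143.227.192:
  0.0.0.0/0 (default, matches everything)
  24.0.0.0/6 (24.0.0.0 - 27.255.255.255)
  25.128.0.0/9 (25.128.0.0 - 25.255.255.255)
  25.128.0.0/10 (25.128.0.0 - 25.191.255.255)
Most specific is 25.128.0.0/10.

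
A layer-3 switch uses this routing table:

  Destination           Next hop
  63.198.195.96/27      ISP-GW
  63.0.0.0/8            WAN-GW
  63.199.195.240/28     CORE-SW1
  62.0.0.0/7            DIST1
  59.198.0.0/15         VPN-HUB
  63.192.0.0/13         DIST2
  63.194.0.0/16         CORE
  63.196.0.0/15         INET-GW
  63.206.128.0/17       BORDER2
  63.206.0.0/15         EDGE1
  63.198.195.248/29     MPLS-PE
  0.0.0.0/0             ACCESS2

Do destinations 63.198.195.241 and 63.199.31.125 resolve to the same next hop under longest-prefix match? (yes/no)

yes

63.198.195.241: longest match 63.192.0.0/13 -> DIST2
63.199.31.125: longest match 63.192.0.0/13 -> DIST2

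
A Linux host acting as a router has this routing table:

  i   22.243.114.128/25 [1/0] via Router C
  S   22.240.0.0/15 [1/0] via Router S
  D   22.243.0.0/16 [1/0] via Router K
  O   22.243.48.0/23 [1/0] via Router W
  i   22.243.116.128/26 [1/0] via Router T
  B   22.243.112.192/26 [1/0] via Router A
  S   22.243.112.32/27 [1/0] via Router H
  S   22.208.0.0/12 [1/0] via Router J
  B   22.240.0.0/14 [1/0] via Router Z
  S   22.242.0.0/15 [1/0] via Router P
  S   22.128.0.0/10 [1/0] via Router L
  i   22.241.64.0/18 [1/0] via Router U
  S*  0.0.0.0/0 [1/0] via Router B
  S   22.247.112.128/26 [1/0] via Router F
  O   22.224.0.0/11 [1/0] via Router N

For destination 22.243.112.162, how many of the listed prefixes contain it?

5

Prefixes containing 22.243.112.162:
  0.0.0.0/0 (default, matches everything)
  22.224.0.0/11 (22.224.0.0 - 22.255.255.255)
  22.240.0.0/14 (22.240.0.0 - 22.243.255.255)
  22.242.0.0/15 (22.242.0.0 - 22.243.255.255)
  22.243.0.0/16 (22.243.0.0 - 22.243.255.255)
Total matching entries: 5.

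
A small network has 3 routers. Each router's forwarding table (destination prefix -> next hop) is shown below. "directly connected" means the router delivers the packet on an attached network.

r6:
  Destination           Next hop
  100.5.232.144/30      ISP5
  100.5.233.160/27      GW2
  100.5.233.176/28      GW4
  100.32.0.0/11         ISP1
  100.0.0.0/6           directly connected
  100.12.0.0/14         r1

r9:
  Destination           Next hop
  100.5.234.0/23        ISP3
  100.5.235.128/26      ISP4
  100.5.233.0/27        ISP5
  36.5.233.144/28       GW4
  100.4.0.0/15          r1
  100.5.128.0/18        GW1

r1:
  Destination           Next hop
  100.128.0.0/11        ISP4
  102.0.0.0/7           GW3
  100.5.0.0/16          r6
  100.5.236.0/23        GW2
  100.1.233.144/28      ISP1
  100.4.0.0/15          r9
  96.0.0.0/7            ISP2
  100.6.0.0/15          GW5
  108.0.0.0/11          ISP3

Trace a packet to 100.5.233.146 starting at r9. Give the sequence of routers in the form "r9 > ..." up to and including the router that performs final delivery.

At r9: longest match for 100.5.233.146 is 100.4.0.0/15 -> r1
At r1: longest match for 100.5.233.146 is 100.5.0.0/16 -> r6
At r6: longest match for 100.5.233.146 is 100.0.0.0/6 -> directly connected

r9 > r1 > r6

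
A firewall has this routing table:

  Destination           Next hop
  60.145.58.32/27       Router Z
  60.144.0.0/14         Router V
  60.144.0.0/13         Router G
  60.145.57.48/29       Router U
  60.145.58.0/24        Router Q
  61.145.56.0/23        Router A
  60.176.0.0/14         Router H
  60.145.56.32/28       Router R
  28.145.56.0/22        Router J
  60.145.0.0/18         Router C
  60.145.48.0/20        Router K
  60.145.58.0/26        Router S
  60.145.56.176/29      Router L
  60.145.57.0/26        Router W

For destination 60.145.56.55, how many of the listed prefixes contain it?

Prefixes containing 60.145.56.55:
  60.144.0.0/13 (60.144.0.0 - 60.151.255.255)
  60.144.0.0/14 (60.144.0.0 - 60.147.255.255)
  60.145.0.0/18 (60.145.0.0 - 60.145.63.255)
  60.145.48.0/20 (60.145.48.0 - 60.145.63.255)
Total matching entries: 4.

4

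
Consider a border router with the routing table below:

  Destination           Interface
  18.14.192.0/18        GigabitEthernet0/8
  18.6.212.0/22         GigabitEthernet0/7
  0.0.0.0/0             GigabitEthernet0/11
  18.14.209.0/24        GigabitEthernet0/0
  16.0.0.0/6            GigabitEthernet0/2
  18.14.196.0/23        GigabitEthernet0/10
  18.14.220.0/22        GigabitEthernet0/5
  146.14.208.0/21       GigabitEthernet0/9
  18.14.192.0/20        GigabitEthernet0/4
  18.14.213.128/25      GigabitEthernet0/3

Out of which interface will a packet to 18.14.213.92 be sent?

Routes whose prefix contains 18.14.213.92:
  0.0.0.0/0 (default, matches everything) -> GigabitEthernet0/11
  16.0.0.0/6 (16.0.0.0 - 19.255.255.255) -> GigabitEthernet0/2
  18.14.192.0/18 (18.14.192.0 - 18.14.255.255) -> GigabitEthernet0/8
More-specific entries that do NOT match:
  18.14.213.128/25 (18.14.213.128 - 18.14.213.255) does not contain 18.14.213.92
  18.14.209.0/24 (18.14.209.0 - 18.14.209.255) does not contain 18.14.213.92
  18.14.196.0/23 (18.14.196.0 - 18.14.197.255) does not contain 18.14.213.92
  18.6.212.0/22 (18.6.212.0 - 18.6.215.255) does not contain 18.14.213.92
  18.14.220.0/22 (18.14.220.0 - 18.14.223.255) does not contain 18.14.213.92
  146.14.208.0/21 (146.14.208.0 - 146.14.215.255) does not contain 18.14.213.92
  18.14.192.0/20 (18.14.192.0 - 18.14.207.255) does not contain 18.14.213.92
Longest matching prefix is /18 -> interface GigabitEthernet0/8.

GigabitEthernet0/8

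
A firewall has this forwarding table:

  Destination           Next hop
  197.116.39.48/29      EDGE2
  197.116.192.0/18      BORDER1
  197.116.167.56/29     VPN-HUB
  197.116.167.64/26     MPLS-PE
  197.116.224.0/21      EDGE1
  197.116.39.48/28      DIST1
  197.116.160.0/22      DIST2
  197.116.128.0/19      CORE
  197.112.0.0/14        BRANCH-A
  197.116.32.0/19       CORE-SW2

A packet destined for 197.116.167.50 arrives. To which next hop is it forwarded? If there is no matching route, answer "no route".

no route

No entry's prefix contains 197.116.167.50; there is no default route.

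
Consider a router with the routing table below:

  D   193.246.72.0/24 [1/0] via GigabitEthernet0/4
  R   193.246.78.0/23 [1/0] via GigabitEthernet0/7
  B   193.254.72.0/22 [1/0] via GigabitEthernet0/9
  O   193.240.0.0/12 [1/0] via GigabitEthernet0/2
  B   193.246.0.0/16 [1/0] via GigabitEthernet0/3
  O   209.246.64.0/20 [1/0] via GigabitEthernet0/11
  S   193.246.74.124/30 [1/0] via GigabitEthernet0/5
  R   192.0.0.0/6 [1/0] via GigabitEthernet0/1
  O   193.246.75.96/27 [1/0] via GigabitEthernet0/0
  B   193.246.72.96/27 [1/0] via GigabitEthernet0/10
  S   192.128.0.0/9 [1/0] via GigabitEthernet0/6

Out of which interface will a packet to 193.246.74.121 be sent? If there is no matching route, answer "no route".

GigabitEthernet0/3

Routes whose prefix contains 193.246.74.121:
  192.0.0.0/6 (192.0.0.0 - 195.255.255.255) -> GigabitEthernet0/1
  193.240.0.0/12 (193.240.0.0 - 193.255.255.255) -> GigabitEthernet0/2
  193.246.0.0/16 (193.246.0.0 - 193.246.255.255) -> GigabitEthernet0/3
More-specific entries that do NOT match:
  193.246.74.124/30 (193.246.74.124 - 193.246.74.127) does not contain 193.246.74.121
  193.246.75.96/27 (193.246.75.96 - 193.246.75.127) does not contain 193.246.74.121
  193.246.72.96/27 (193.246.72.96 - 193.246.72.127) does not contain 193.246.74.121
  193.246.72.0/24 (193.246.72.0 - 193.246.72.255) does not contain 193.246.74.121
  193.246.78.0/23 (193.246.78.0 - 193.246.79.255) does not contain 193.246.74.121
  193.254.72.0/22 (193.254.72.0 - 193.254.75.255) does not contain 193.246.74.121
  209.246.64.0/20 (209.246.64.0 - 209.246.79.255) does not contain 193.246.74.121
Longest matching prefix is /16 -> interface GigabitEthernet0/3.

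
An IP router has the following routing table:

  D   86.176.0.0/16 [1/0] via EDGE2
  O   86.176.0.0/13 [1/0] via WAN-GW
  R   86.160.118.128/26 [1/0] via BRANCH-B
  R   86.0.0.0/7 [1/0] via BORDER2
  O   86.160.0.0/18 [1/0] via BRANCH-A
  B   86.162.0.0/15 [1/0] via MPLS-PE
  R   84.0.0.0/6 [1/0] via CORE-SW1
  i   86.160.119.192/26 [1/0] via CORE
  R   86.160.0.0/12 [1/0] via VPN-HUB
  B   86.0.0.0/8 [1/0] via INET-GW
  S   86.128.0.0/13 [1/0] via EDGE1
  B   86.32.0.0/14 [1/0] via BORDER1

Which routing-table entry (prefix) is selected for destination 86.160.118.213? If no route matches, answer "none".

86.160.0.0/12

Entries matching 86.160.118.213:
  84.0.0.0/6 (84.0.0.0 - 87.255.255.255)
  86.0.0.0/7 (86.0.0.0 - 87.255.255.255)
  86.0.0.0/8 (86.0.0.0 - 86.255.255.255)
  86.160.0.0/12 (86.160.0.0 - 86.175.255.255)
Most specific is 86.160.0.0/12.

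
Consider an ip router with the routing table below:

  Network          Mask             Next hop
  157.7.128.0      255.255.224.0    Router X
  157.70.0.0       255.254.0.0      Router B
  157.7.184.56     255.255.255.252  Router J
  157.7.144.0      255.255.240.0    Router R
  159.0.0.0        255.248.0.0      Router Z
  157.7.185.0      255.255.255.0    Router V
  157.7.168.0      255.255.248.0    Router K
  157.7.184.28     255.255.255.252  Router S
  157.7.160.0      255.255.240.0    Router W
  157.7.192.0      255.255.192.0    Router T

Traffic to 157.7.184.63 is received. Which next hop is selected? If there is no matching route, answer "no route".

No entry's prefix contains 157.7.184.63; there is no default route.

no route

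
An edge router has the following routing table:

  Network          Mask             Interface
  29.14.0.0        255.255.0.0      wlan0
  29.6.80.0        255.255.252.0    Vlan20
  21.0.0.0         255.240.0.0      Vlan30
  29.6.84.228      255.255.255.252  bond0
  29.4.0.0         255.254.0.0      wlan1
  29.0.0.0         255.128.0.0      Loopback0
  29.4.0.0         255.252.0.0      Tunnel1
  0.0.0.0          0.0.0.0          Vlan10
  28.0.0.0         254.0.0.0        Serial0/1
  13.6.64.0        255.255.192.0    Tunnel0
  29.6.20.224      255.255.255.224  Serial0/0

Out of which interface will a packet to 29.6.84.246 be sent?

Routes whose prefix contains 29.6.84.246:
  0.0.0.0/0 (default, matches everything) -> Vlan10
  28.0.0.0/7 (28.0.0.0 - 29.255.255.255) -> Serial0/1
  29.0.0.0/9 (29.0.0.0 - 29.127.255.255) -> Loopback0
  29.4.0.0/14 (29.4.0.0 - 29.7.255.255) -> Tunnel1
More-specific entries that do NOT match:
  29.6.84.228/30 (29.6.84.228 - 29.6.84.231) does not contain 29.6.84.246
  29.6.20.224/27 (29.6.20.224 - 29.6.20.255) does not contain 29.6.84.246
  29.6.80.0/22 (29.6.80.0 - 29.6.83.255) does not contain 29.6.84.246
  13.6.64.0/18 (13.6.64.0 - 13.6.127.255) does not contain 29.6.84.246
  29.14.0.0/16 (29.14.0.0 - 29.14.255.255) does not contain 29.6.84.246
  29.4.0.0/15 (29.4.0.0 - 29.5.255.255) does not contain 29.6.84.246
Longest matching prefix is /14 -> interface Tunnel1.

Tunnel1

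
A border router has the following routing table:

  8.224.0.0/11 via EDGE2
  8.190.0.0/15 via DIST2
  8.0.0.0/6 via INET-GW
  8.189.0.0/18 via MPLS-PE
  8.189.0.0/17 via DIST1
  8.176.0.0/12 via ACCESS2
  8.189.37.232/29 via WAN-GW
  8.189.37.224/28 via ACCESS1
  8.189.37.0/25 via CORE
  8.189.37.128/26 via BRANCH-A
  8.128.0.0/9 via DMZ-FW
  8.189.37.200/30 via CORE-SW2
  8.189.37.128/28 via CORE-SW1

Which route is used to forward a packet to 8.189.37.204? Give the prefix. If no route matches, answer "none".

8.189.0.0/18

Entries matching 8.189.37.204:
  8.0.0.0/6 (8.0.0.0 - 11.255.255.255)
  8.128.0.0/9 (8.128.0.0 - 8.255.255.255)
  8.176.0.0/12 (8.176.0.0 - 8.191.255.255)
  8.189.0.0/17 (8.189.0.0 - 8.189.127.255)
  8.189.0.0/18 (8.189.0.0 - 8.189.63.255)
Most specific is 8.189.0.0/18.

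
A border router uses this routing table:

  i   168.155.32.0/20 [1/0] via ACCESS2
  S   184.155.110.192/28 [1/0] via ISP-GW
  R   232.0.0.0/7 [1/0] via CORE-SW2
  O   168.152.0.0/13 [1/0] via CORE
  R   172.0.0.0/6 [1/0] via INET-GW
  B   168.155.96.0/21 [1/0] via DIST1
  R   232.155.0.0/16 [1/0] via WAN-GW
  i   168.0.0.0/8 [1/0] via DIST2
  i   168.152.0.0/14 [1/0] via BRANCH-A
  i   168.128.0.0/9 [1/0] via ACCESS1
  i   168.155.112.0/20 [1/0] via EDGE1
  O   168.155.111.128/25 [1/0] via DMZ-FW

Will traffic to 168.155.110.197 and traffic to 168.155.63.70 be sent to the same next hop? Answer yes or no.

yes

168.155.110.197: longest match 168.152.0.0/14 -> BRANCH-A
168.155.63.70: longest match 168.152.0.0/14 -> BRANCH-A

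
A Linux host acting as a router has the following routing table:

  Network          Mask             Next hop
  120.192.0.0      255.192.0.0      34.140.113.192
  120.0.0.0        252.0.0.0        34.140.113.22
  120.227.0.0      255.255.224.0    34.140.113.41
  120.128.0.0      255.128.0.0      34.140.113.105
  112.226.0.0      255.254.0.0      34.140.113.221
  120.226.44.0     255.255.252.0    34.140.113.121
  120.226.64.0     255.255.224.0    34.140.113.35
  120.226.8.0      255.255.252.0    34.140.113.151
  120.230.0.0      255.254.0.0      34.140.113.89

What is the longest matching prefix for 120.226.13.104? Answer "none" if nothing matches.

Entries matching 120.226.13.104:
  120.0.0.0/6 (120.0.0.0 - 123.255.255.255)
  120.128.0.0/9 (120.128.0.0 - 120.255.255.255)
  120.192.0.0/10 (120.192.0.0 - 120.255.255.255)
Most specific is 120.192.0.0/10.

120.192.0.0/10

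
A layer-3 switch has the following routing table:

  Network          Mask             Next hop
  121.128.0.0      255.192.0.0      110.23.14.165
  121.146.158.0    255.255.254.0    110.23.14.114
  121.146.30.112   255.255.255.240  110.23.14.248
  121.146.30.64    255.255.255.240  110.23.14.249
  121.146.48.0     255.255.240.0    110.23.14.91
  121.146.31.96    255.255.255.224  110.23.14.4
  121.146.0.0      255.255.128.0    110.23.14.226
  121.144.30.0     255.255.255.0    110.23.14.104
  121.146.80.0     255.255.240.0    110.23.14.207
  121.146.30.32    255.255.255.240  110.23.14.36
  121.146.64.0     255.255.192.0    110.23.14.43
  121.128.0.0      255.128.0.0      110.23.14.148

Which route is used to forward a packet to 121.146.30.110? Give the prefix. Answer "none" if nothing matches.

Entries matching 121.146.30.110:
  121.128.0.0/9 (121.128.0.0 - 121.255.255.255)
  121.128.0.0/10 (121.128.0.0 - 121.191.255.255)
  121.146.0.0/17 (121.146.0.0 - 121.146.127.255)
Most specific is 121.146.0.0/17.

121.146.0.0/17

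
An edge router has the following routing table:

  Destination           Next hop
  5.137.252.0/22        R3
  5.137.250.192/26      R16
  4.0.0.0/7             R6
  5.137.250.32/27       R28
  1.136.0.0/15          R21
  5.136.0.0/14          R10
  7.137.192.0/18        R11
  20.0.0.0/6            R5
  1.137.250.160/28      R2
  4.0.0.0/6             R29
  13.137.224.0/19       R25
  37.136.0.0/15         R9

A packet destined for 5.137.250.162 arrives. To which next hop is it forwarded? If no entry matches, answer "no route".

R10

Routes whose prefix contains 5.137.250.162:
  4.0.0.0/6 (4.0.0.0 - 7.255.255.255) -> R29
  4.0.0.0/7 (4.0.0.0 - 5.255.255.255) -> R6
  5.136.0.0/14 (5.136.0.0 - 5.139.255.255) -> R10
More-specific entries that do NOT match:
  1.137.250.160/28 (1.137.250.160 - 1.137.250.175) does not contain 5.137.250.162
  5.137.250.32/27 (5.137.250.32 - 5.137.250.63) does not contain 5.137.250.162
  5.137.250.192/26 (5.137.250.192 - 5.137.250.255) does not contain 5.137.250.162
  5.137.252.0/22 (5.137.252.0 - 5.137.255.255) does not contain 5.137.250.162
  13.137.224.0/19 (13.137.224.0 - 13.137.255.255) does not contain 5.137.250.162
  7.137.192.0/18 (7.137.192.0 - 7.137.255.255) does not contain 5.137.250.162
  1.136.0.0/15 (1.136.0.0 - 1.137.255.255) does not contain 5.137.250.162
  37.136.0.0/15 (37.136.0.0 - 37.137.255.255) does not contain 5.137.250.162
Longest matching prefix is /14 -> next hop R10.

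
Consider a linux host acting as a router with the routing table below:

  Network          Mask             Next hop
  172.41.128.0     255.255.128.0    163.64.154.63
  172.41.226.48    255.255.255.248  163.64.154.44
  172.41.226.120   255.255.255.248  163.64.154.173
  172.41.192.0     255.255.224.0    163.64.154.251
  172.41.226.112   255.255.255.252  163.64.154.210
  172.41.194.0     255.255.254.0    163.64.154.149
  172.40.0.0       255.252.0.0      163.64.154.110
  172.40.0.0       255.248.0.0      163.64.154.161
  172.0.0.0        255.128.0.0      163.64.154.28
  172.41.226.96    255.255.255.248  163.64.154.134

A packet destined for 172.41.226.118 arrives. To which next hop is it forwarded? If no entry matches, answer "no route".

163.64.154.63

Routes whose prefix contains 172.41.226.118:
  172.0.0.0/9 (172.0.0.0 - 172.127.255.255) -> 163.64.154.28
  172.40.0.0/13 (172.40.0.0 - 172.47.255.255) -> 163.64.154.161
  172.40.0.0/14 (172.40.0.0 - 172.43.255.255) -> 163.64.154.110
  172.41.128.0/17 (172.41.128.0 - 172.41.255.255) -> 163.64.154.63
More-specific entries that do NOT match:
  172.41.226.112/30 (172.41.226.112 - 172.41.226.115) does not contain 172.41.226.118
  172.41.226.48/29 (172.41.226.48 - 172.41.226.55) does not contain 172.41.226.118
  172.41.226.120/29 (172.41.226.120 - 172.41.226.127) does not contain 172.41.226.118
  172.41.226.96/29 (172.41.226.96 - 172.41.226.103) does not contain 172.41.226.118
  172.41.194.0/23 (172.41.194.0 - 172.41.195.255) does not contain 172.41.226.118
  172.41.192.0/19 (172.41.192.0 - 172.41.223.255) does not contain 172.41.226.118
Longest matching prefix is /17 -> next hop 163.64.154.63.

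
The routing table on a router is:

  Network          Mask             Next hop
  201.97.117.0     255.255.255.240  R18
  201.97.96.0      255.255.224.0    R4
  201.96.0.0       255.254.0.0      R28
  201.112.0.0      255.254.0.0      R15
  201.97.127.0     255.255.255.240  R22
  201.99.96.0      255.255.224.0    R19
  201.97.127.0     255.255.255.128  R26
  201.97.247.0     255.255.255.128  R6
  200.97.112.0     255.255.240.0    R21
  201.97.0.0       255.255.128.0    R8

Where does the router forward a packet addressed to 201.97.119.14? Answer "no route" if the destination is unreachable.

Routes whose prefix contains 201.97.119.14:
  201.96.0.0/15 (201.96.0.0 - 201.97.255.255) -> R28
  201.97.0.0/17 (201.97.0.0 - 201.97.127.255) -> R8
  201.97.96.0/19 (201.97.96.0 - 201.97.127.255) -> R4
More-specific entries that do NOT match:
  201.97.117.0/28 (201.97.117.0 - 201.97.117.15) does not contain 201.97.119.14
  201.97.127.0/28 (201.97.127.0 - 201.97.127.15) does not contain 201.97.119.14
  201.97.127.0/25 (201.97.127.0 - 201.97.127.127) does not contain 201.97.119.14
  201.97.247.0/25 (201.97.247.0 - 201.97.247.127) does not contain 201.97.119.14
  200.97.112.0/20 (200.97.112.0 - 200.97.127.255) does not contain 201.97.119.14
Longest matching prefix is /19 -> next hop R4.

R4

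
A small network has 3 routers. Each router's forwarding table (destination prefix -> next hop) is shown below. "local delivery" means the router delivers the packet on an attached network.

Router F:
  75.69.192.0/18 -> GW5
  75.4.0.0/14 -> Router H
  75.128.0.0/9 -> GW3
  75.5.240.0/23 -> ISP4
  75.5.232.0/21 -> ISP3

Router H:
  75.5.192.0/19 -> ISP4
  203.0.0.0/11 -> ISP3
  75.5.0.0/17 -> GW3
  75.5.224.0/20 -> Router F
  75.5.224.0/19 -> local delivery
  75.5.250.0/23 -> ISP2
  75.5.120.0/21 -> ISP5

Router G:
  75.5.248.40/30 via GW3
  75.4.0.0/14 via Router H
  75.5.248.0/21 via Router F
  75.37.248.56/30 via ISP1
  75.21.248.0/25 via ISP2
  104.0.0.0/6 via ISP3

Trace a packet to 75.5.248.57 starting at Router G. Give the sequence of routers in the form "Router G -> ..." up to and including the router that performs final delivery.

At Router G: longest match for 75.5.248.57 is 75.5.248.0/21 -> Router F
At Router F: longest match for 75.5.248.57 is 75.4.0.0/14 -> Router H
At Router H: longest match for 75.5.248.57 is 75.5.224.0/19 -> local delivery

Router G -> Router F -> Router H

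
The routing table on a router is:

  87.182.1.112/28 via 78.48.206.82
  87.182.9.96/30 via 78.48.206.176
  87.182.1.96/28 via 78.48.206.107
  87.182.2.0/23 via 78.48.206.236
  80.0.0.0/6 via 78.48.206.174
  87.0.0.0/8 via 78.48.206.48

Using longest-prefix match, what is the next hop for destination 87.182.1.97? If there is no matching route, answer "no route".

78.48.206.107

Routes whose prefix contains 87.182.1.97:
  87.0.0.0/8 (87.0.0.0 - 87.255.255.255) -> 78.48.206.48
  87.182.1.96/28 (87.182.1.96 - 87.182.1.111) -> 78.48.206.107
More-specific entries that do NOT match:
  87.182.9.96/30 (87.182.9.96 - 87.182.9.99) does not contain 87.182.1.97
Longest matching prefix is /28 -> next hop 78.48.206.107.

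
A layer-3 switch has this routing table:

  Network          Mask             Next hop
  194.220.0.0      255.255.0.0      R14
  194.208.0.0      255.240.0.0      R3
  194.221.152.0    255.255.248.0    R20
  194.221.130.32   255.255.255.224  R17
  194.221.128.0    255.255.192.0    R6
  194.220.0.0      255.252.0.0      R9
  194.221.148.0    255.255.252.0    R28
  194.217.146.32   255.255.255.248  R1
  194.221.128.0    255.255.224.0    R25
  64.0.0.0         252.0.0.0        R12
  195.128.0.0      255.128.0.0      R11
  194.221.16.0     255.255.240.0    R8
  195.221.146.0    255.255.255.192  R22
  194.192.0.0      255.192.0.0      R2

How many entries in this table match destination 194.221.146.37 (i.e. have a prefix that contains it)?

Prefixes containing 194.221.146.37:
  194.192.0.0/10 (194.192.0.0 - 194.255.255.255)
  194.208.0.0/12 (194.208.0.0 - 194.223.255.255)
  194.220.0.0/14 (194.220.0.0 - 194.223.255.255)
  194.221.128.0/18 (194.221.128.0 - 194.221.191.255)
  194.221.128.0/19 (194.221.128.0 - 194.221.159.255)
Total matching entries: 5.

5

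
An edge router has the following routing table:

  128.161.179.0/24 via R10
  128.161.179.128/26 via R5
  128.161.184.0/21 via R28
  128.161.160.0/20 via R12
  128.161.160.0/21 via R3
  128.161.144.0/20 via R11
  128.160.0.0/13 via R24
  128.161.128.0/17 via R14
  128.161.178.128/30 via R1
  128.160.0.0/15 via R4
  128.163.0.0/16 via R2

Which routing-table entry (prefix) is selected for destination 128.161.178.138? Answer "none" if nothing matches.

Entries matching 128.161.178.138:
  128.160.0.0/13 (128.160.0.0 - 128.167.255.255)
  128.160.0.0/15 (128.160.0.0 - 128.161.255.255)
  128.161.128.0/17 (128.161.128.0 - 128.161.255.255)
Most specific is 128.161.128.0/17.

128.161.128.0/17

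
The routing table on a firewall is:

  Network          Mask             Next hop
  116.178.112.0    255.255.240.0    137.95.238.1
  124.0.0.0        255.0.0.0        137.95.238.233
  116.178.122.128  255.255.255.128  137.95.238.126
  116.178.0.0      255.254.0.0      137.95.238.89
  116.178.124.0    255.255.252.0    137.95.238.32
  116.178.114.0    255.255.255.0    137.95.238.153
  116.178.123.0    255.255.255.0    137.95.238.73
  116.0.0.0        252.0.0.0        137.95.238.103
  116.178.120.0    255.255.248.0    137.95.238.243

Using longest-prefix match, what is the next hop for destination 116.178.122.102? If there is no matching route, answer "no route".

137.95.238.243

Routes whose prefix contains 116.178.122.102:
  116.0.0.0/6 (116.0.0.0 - 119.255.255.255) -> 137.95.238.103
  116.178.0.0/15 (116.178.0.0 - 116.179.255.255) -> 137.95.238.89
  116.178.112.0/20 (116.178.112.0 - 116.178.127.255) -> 137.95.238.1
  116.178.120.0/21 (116.178.120.0 - 116.178.127.255) -> 137.95.238.243
More-specific entries that do NOT match:
  116.178.122.128/25 (116.178.122.128 - 116.178.122.255) does not contain 116.178.122.102
  116.178.114.0/24 (116.178.114.0 - 116.178.114.255) does not contain 116.178.122.102
  116.178.123.0/24 (116.178.123.0 - 116.178.123.255) does not contain 116.178.122.102
  116.178.124.0/22 (116.178.124.0 - 116.178.127.255) does not contain 116.178.122.102
Longest matching prefix is /21 -> next hop 137.95.238.243.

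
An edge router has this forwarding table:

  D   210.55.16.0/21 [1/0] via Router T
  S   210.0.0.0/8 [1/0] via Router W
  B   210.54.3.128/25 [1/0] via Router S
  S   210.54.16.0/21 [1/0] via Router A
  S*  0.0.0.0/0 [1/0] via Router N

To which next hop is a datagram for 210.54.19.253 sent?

Router A

Routes whose prefix contains 210.54.19.253:
  0.0.0.0/0 (default, matches everything) -> Router N
  210.0.0.0/8 (210.0.0.0 - 210.255.255.255) -> Router W
  210.54.16.0/21 (210.54.16.0 - 210.54.23.255) -> Router A
More-specific entries that do NOT match:
  210.54.3.128/25 (210.54.3.128 - 210.54.3.255) does not contain 210.54.19.253
Longest matching prefix is /21 -> next hop Router A.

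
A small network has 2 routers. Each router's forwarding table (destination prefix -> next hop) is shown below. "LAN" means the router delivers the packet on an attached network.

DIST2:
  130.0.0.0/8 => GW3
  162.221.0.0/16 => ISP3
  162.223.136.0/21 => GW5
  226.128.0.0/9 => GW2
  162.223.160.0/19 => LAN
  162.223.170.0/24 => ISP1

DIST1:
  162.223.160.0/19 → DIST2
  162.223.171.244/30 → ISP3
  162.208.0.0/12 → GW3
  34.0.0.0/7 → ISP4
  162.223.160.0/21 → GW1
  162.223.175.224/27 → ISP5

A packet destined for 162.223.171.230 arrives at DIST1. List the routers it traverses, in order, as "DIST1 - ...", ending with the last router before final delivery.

DIST1 - DIST2

At DIST1: longest match for 162.223.171.230 is 162.223.160.0/19 -> DIST2
At DIST2: longest match for 162.223.171.230 is 162.223.160.0/19 -> LAN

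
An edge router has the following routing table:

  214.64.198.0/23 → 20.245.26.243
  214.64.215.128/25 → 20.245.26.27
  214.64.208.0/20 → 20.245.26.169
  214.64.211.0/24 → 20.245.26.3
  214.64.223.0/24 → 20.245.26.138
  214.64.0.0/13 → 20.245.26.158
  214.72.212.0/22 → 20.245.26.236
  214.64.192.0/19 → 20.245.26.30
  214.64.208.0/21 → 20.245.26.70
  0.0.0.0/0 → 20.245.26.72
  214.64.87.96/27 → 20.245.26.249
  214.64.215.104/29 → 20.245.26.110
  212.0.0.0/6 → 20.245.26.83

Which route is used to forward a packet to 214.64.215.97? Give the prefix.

Entries matching 214.64.215.97:
  0.0.0.0/0 (default, matches everything)
  212.0.0.0/6 (212.0.0.0 - 215.255.255.255)
  214.64.0.0/13 (214.64.0.0 - 214.71.255.255)
  214.64.192.0/19 (214.64.192.0 - 214.64.223.255)
  214.64.208.0/20 (214.64.208.0 - 214.64.223.255)
  214.64.208.0/21 (214.64.208.0 - 214.64.215.255)
Most specific is 214.64.208.0/21.

214.64.208.0/21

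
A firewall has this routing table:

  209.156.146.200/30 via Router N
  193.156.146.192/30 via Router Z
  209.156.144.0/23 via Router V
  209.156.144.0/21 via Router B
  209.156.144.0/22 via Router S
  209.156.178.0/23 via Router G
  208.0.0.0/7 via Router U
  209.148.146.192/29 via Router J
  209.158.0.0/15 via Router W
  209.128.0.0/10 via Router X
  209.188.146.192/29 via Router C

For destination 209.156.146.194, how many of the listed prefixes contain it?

Prefixes containing 209.156.146.194:
  208.0.0.0/7 (208.0.0.0 - 209.255.255.255)
  209.128.0.0/10 (209.128.0.0 - 209.191.255.255)
  209.156.144.0/21 (209.156.144.0 - 209.156.151.255)
  209.156.144.0/22 (209.156.144.0 - 209.156.147.255)
Total matching entries: 4.

4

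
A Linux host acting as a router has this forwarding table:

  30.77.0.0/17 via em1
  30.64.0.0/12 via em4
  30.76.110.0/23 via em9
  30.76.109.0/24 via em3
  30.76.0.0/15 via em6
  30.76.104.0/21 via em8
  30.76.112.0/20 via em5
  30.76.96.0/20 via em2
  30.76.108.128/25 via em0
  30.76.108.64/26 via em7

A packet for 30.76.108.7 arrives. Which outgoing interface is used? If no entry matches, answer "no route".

Routes whose prefix contains 30.76.108.7:
  30.64.0.0/12 (30.64.0.0 - 30.79.255.255) -> em4
  30.76.0.0/15 (30.76.0.0 - 30.77.255.255) -> em6
  30.76.96.0/20 (30.76.96.0 - 30.76.111.255) -> em2
  30.76.104.0/21 (30.76.104.0 - 30.76.111.255) -> em8
More-specific entries that do NOT match:
  30.76.108.64/26 (30.76.108.64 - 30.76.108.127) does not contain 30.76.108.7
  30.76.108.128/25 (30.76.108.128 - 30.76.108.255) does not contain 30.76.108.7
  30.76.109.0/24 (30.76.109.0 - 30.76.109.255) does not contain 30.76.108.7
  30.76.110.0/23 (30.76.110.0 - 30.76.111.255) does not contain 30.76.108.7
Longest matching prefix is /21 -> interface em8.

em8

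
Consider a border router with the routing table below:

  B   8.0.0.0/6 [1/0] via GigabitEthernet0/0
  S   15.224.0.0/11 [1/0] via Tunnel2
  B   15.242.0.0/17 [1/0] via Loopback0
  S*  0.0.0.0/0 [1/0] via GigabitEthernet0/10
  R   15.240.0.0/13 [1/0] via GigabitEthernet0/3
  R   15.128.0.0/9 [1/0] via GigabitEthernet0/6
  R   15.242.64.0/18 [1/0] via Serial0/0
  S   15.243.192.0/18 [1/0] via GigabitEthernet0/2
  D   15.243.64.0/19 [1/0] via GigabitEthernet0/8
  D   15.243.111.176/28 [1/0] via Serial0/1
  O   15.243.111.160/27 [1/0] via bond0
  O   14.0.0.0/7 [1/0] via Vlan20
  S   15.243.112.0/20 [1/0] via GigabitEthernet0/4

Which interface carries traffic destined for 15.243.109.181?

GigabitEthernet0/3

Routes whose prefix contains 15.243.109.181:
  0.0.0.0/0 (default, matches everything) -> GigabitEthernet0/10
  14.0.0.0/7 (14.0.0.0 - 15.255.255.255) -> Vlan20
  15.128.0.0/9 (15.128.0.0 - 15.255.255.255) -> GigabitEthernet0/6
  15.224.0.0/11 (15.224.0.0 - 15.255.255.255) -> Tunnel2
  15.240.0.0/13 (15.240.0.0 - 15.247.255.255) -> GigabitEthernet0/3
More-specific entries that do NOT match:
  15.243.111.176/28 (15.243.111.176 - 15.243.111.191) does not contain 15.243.109.181
  15.243.111.160/27 (15.243.111.160 - 15.243.111.191) does not contain 15.243.109.181
  15.243.112.0/20 (15.243.112.0 - 15.243.127.255) does not contain 15.243.109.181
  15.243.64.0/19 (15.243.64.0 - 15.243.95.255) does not contain 15.243.109.181
  15.242.64.0/18 (15.242.64.0 - 15.242.127.255) does not contain 15.243.109.181
  15.243.192.0/18 (15.243.192.0 - 15.243.255.255) does not contain 15.243.109.181
  15.242.0.0/17 (15.242.0.0 - 15.242.127.255) does not contain 15.243.109.181
Longest matching prefix is /13 -> interface GigabitEthernet0/3.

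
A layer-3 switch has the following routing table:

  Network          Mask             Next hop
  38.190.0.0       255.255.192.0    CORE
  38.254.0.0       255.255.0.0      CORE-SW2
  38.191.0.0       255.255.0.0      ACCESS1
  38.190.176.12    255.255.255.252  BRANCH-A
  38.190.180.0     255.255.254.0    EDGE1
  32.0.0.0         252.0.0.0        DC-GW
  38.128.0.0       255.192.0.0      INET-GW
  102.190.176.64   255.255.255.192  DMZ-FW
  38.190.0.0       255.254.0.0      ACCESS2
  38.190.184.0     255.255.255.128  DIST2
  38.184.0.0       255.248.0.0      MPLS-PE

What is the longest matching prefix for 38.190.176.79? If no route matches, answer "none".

Entries matching 38.190.176.79:
  38.128.0.0/10 (38.128.0.0 - 38.191.255.255)
  38.184.0.0/13 (38.184.0.0 - 38.191.255.255)
  38.190.0.0/15 (38.190.0.0 - 38.191.255.255)
Most specific is 38.190.0.0/15.

38.190.0.0/15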